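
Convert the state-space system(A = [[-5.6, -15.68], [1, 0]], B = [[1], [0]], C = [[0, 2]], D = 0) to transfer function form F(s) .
F(s) = C(sI - A)⁻¹B + D.
Characteristic polynomial det(sI - A) = s^2 + 5.6*s + 15.68.
Numerator from C·adj(sI-A)·B + D·det(sI-A) = 2.
F(s) = (2)/(s^2 + 5.6*s + 15.68)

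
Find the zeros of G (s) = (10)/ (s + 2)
Numerator is a nonzero constant (10) → Zeros: none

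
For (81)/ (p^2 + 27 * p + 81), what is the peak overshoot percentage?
Standard form: ωn²/(p²+2ζωn·p+ωn²) → ωn = 9, ζ = 1.5.
ζ ≥ 1, so the response is non-oscillatory: peak overshoot = 0%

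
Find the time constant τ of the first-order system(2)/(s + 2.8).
First-order system: τ = -1/pole. Pole = -2.8. τ = -1/(-2.8) = 0.3571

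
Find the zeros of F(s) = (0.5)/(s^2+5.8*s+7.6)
Numerator is a nonzero constant (0.5) → Zeros: none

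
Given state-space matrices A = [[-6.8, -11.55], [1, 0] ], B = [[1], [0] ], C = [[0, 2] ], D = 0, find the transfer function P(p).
P(p) = C(pI - A)⁻¹B + D.
Characteristic polynomial det(pI - A) = p^2 + 6.8*p + 11.55.
Numerator from C·adj(pI-A)·B + D·det(pI-A) = 2.
P(p) = (2)/(p^2 + 6.8*p + 11.55)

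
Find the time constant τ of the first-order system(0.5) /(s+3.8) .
First-order system: τ = -1/pole. Pole = -3.8. τ = -1/(-3.8) = 0.2632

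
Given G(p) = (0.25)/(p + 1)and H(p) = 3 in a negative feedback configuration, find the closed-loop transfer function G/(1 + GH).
Closed-loop T = G/(1+GH).
Numerator: G_num * H_den = 0.25.
Denominator: G_den * H_den + G_num * H_num = (p + 1) + (0.75) = p + 1.75.
T(p) = (0.25)/(p + 1.75)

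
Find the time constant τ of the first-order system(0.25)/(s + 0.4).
First-order system: τ = -1/pole. Pole = -0.4. τ = -1/(-0.4) = 2.5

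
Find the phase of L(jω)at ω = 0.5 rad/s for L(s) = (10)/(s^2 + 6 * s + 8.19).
Substitute s = j*0.5: L(j0.5) = 1.10211 - 0.416415j.
∠L(j0.5) = atan2(Im, Re) = atan2(-0.416415, 1.10211) = -20.70°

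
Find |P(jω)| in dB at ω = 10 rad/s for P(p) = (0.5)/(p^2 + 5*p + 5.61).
Substitute p = j*10: P(j10) = -0.00413648 - 0.00219116j.
|P(j10)| = sqrt(Re² + Im²) = 0.004681.
20*log₁₀(0.004681) = -46.59 dB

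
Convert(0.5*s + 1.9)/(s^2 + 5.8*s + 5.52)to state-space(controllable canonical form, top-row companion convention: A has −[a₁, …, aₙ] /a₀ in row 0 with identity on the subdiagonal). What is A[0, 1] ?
Reachable canonical form for den = s^2 + 5.8*s + 5.52: top row of A = -[a₁,a₂,...,aₙ]/a₀, ones on the subdiagonal, zeros elsewhere.
A = [[-5.8, -5.52], [1, 0]].
A[0,1] = -5.52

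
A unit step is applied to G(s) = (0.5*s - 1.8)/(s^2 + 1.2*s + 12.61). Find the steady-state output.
FVT: lim_{t→∞} y(t) = lim_{s→0} s*Y(s) where Y(s) = G(s)/s.
= lim_{s→0} G(s) = G(0) = num(0)/den(0) = -1.8/12.61 = -0.1427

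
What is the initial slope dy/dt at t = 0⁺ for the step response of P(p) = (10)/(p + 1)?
IVT: y'(0⁺) = lim_{p→∞} p²·Y(p) = lim_{p→∞} p·P(p).
deg(num) = 0, deg(den) = 1, relative degree = 1, so p·P(p) → (leading num)/(leading den) = 10/1 = 10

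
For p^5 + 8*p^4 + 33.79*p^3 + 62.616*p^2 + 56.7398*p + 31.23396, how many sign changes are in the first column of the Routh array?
Routh array:
p^5: [1, 33.79, 56.7398]; p^4: [8, 62.616, 31.23396]; p^3: [25.963, 52.8356]; p^2: [46.3357, 31.23396]; p^1: [35.3344]; p^0: [31.23396]
First column: [1, 8, 25.963, 46.3357, 35.3344, 31.23396]. Sign changes = 0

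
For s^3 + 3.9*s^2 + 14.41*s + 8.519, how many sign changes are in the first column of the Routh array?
Routh array:
s^3: [1, 14.41]; s^2: [3.9, 8.519]; s^1: [12.2256]; s^0: [8.519]
First column: [1, 3.9, 12.2256, 8.519]. Sign changes = 0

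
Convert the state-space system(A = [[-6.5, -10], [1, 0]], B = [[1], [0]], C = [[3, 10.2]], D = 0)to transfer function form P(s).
P(s) = C(sI - A)⁻¹B + D.
Characteristic polynomial det(sI - A) = s^2 + 6.5*s + 10.
Numerator from C·adj(sI-A)·B + D·det(sI-A) = 3*s + 10.2.
P(s) = (3*s + 10.2)/(s^2 + 6.5*s + 10)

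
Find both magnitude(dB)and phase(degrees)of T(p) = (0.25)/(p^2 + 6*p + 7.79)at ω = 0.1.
Substitute p = j*0.1: T(j0.1) = 0.0319437 - 0.00246352j.
|T| = 20*log₁₀(sqrt(Re²+Im²)) = -29.89 dB.
∠T = atan2(Im, Re) = -4.41°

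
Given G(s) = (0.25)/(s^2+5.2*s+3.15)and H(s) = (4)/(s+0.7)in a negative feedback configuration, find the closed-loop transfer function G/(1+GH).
Closed-loop T = G/(1+GH).
Numerator: G_num * H_den = 0.25*s + 0.175.
Denominator: G_den * H_den + G_num * H_num = (s^3 + 5.9*s^2 + 6.79*s + 2.205) + (1) = s^3 + 5.9*s^2 + 6.79*s + 3.205.
T(s) = (0.25*s + 0.175)/(s^3 + 5.9*s^2 + 6.79*s + 3.205)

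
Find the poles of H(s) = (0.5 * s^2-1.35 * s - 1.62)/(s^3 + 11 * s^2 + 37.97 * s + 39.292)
Set denominator = 0: s^3 + 11*s^2 + 37.97*s + 39.292 = (s + 4.7)(s + 1.9)(s + 4.4) = 0 → Poles: -1.9, -4.4, -4.7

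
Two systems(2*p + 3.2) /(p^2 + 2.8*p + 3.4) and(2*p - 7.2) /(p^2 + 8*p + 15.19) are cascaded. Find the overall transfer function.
Series: H = H₁ · H₂ = (n₁·n₂)/(d₁·d₂).
Num: n₁·n₂ = 4*p^2 - 8*p - 23.04. Den: d₁·d₂ = p^4 + 10.8*p^3 + 40.99*p^2 + 69.732*p + 51.646.
H(p) = (4*p^2 - 8*p - 23.04)/(p^4 + 10.8*p^3 + 40.99*p^2 + 69.732*p + 51.646)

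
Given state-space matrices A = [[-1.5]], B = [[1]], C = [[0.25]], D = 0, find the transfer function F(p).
F(p) = C(pI - A)⁻¹B + D.
Characteristic polynomial det(pI - A) = p + 1.5.
Numerator from C·adj(pI-A)·B + D·det(pI-A) = 0.25.
F(p) = (0.25)/(p + 1.5)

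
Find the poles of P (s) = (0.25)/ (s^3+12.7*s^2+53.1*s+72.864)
Set denominator = 0: s^3 + 12.7*s^2 + 53.1*s + 72.864 = (s + 3.3)(s + 4.8)(s + 4.6) = 0 → Poles: -3.3, -4.6, -4.8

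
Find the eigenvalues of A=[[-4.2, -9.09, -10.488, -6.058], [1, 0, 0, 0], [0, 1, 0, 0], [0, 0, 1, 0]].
Eigenvalues solve det(λI - A) = 0.
Characteristic polynomial: λ^4 + 4.2*λ^3 + 9.09*λ^2 + 10.488*λ + 6.058 = 0.
Factor: (λ^2 + 2.6*λ + 2.33)(λ^2 + 1.6*λ + 2.6) = 0.
Roots: -0.8 + 1.4j, -0.8 - 1.4j, -1.3 + 0.8j, -1.3 - 0.8j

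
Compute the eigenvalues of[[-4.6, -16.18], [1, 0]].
Eigenvalues solve det(λI - A) = 0.
Characteristic polynomial: λ^2 + 4.6*λ + 16.18 = 0.
Roots: -2.3 + 3.3j, -2.3 - 3.3j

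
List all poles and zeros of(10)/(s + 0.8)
Set denominator = 0: s + 0.8 = 0 → Poles: -0.8
Numerator is a nonzero constant (10) → Zeros: none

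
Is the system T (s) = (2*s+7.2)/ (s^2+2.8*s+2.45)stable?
Denominator: s^2 + 2.8*s + 2.45. Poles: -1.4 + 0.7j, -1.4 - 0.7j. All Re(p)<0: Yes (stable)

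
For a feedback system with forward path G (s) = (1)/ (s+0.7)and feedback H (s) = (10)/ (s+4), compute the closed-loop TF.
Closed-loop T = G/(1+GH).
Numerator: G_num * H_den = s + 4.
Denominator: G_den * H_den + G_num * H_num = (s^2 + 4.7*s + 2.8) + (10) = s^2 + 4.7*s + 12.8.
T(s) = (s + 4)/(s^2 + 4.7*s + 12.8)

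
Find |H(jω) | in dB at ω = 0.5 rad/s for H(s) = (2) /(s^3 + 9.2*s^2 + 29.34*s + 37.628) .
Substitute s = j*0.5: H(j0.5) = 0.048407 - 0.0199298j.
|H(j0.5)| = sqrt(Re² + Im²) = 0.05235.
20*log₁₀(0.05235) = -25.62 dB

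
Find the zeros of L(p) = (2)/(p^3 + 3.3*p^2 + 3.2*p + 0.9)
Numerator is a nonzero constant (2) → Zeros: none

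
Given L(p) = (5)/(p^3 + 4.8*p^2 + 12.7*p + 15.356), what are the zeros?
Numerator is a nonzero constant (5) → Zeros: none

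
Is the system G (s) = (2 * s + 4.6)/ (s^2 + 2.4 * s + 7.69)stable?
Denominator: s^2 + 2.4*s + 7.69. Poles: -1.2 + 2.5j, -1.2 - 2.5j. All Re(p)<0: Yes (stable)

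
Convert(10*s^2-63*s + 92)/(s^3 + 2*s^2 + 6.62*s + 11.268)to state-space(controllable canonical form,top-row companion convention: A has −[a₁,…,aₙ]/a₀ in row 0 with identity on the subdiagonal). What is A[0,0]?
Reachable canonical form for den = s^3 + 2*s^2 + 6.62*s + 11.268: top row of A = -[a₁,a₂,...,aₙ]/a₀, ones on the subdiagonal, zeros elsewhere.
A = [[-2, -6.62, -11.268], [1, 0, 0], [0, 1, 0]].
A[0,0] = -2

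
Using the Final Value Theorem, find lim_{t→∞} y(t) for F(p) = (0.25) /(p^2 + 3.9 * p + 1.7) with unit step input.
FVT: lim_{t→∞} y(t) = lim_{p→0} p*Y(p) where Y(p) = F(p)/p.
= lim_{p→0} F(p) = F(0) = num(0)/den(0) = 0.25/1.7 = 0.1471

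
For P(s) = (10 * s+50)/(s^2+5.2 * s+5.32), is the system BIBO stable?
Denominator: s^2 + 5.2*s + 5.32 = (s + 1.4)(s + 3.8). Poles: -1.4, -3.8. All Re(p)<0: Yes (stable)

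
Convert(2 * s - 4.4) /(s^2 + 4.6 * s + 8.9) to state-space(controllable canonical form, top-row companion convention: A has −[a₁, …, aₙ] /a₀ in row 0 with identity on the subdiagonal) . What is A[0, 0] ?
Reachable canonical form for den = s^2 + 4.6*s + 8.9: top row of A = -[a₁,a₂,...,aₙ]/a₀, ones on the subdiagonal, zeros elsewhere.
A = [[-4.6, -8.9], [1, 0]].
A[0,0] = -4.6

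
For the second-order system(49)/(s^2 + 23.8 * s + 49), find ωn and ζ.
Standard form: ωn²/(s²+2ζωn·s+ωn²).
const=49=ωn² → ωn=7, s coeff=23.8=2ζωn → ζ=1.7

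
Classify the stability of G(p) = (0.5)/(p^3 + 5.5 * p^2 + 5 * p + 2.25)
Denominator: p^3 + 5.5*p^2 + 5*p + 2.25 = (p + 4.5)(p^2 + p + 0.5). Poles: -0.5 + 0.5j, -0.5 - 0.5j, -4.5. Stable (all poles in LHP)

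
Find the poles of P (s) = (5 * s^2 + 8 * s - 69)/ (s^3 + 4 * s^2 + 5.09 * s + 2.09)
Set denominator = 0: s^3 + 4*s^2 + 5.09*s + 2.09 = (s + 1.9)(s + 1)(s + 1.1) = 0 → Poles: -1, -1.1, -1.9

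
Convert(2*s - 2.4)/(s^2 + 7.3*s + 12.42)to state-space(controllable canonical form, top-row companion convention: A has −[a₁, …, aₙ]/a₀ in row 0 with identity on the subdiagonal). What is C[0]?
Reachable canonical form: C = numerator coefficients (right-aligned, zero-padded to length n).
num = 2*s - 2.4, C = [[2, -2.4]].
C[0] = 2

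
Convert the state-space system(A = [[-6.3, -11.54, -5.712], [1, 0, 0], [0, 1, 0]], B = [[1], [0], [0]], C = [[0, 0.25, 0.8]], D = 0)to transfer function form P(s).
P(s) = C(sI - A)⁻¹B + D.
Characteristic polynomial det(sI - A) = s^3 + 6.3*s^2 + 11.54*s + 5.712.
Numerator from C·adj(sI-A)·B + D·det(sI-A) = 0.25*s + 0.8.
P(s) = (0.25*s + 0.8)/(s^3 + 6.3*s^2 + 11.54*s + 5.712)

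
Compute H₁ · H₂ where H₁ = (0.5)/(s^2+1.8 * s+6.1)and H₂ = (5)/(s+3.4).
Series: H = H₁ · H₂ = (n₁·n₂)/(d₁·d₂).
Num: n₁·n₂ = 2.5. Den: d₁·d₂ = s^3 + 5.2*s^2 + 12.22*s + 20.74.
H(s) = (2.5)/(s^3 + 5.2*s^2 + 12.22*s + 20.74)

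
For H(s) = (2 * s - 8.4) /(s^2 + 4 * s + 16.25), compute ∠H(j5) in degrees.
Substitute s = j*5: H(j5) = 0.573902 + 0.168918j.
∠H(j5) = atan2(Im, Re) = atan2(0.168918, 0.573902) = 16.40°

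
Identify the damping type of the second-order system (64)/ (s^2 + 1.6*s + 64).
Standard form: ωn²/(s²+2ζωn·s+ωn²) gives ωn=8, ζ=0.1.
Underdamped (ζ = 0.1 < 1)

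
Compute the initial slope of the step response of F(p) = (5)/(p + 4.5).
IVT: y'(0⁺) = lim_{p→∞} p²·Y(p) = lim_{p→∞} p·F(p).
deg(num) = 0, deg(den) = 1, relative degree = 1, so p·F(p) → (leading num)/(leading den) = 5/1 = 5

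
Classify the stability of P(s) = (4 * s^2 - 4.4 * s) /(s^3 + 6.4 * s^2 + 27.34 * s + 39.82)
Denominator: s^3 + 6.4*s^2 + 27.34*s + 39.82 = (s + 2.2)(s^2 + 4.2*s + 18.1). Poles: -2.1 + 3.7j, -2.1 - 3.7j, -2.2. Stable (all poles in LHP)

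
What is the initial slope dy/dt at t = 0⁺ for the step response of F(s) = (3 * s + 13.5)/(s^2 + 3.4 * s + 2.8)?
IVT: y'(0⁺) = lim_{s→∞} s²·Y(s) = lim_{s→∞} s·F(s).
deg(num) = 1, deg(den) = 2, relative degree = 1, so s·F(s) → (leading num)/(leading den) = 3/1 = 3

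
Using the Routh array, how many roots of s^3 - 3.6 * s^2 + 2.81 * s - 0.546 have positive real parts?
Routh array:
s^3: [1, 2.81]; s^2: [-3.6, -0.546]; s^1: [2.65833]; s^0: [-0.546]
First column: [1, -3.6, 2.65833, -0.546]. Sign changes = RHP roots = 3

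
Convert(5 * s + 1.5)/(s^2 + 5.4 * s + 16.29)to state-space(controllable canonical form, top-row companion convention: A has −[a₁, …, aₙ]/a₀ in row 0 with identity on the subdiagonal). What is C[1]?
Reachable canonical form: C = numerator coefficients (right-aligned, zero-padded to length n).
num = 5*s + 1.5, C = [[5, 1.5]].
C[1] = 1.5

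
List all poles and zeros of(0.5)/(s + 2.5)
Set denominator = 0: s + 2.5 = 0 → Poles: -2.5
Numerator is a nonzero constant (0.5) → Zeros: none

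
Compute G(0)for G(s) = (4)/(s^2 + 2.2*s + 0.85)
DC gain = G(0) = num(0)/den(0) = 4/0.85 = 4.706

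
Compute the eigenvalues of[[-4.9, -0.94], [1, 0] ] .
Eigenvalues solve det(λI - A) = 0.
Characteristic polynomial: λ^2 + 4.9*λ + 0.94 = 0.
Factor: (λ + 4.7)(λ + 0.2) = 0.
Roots: -0.2, -4.7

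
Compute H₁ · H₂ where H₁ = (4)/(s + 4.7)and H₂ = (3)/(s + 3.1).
Series: H = H₁ · H₂ = (n₁·n₂)/(d₁·d₂).
Num: n₁·n₂ = 12. Den: d₁·d₂ = s^2 + 7.8*s + 14.57.
H(s) = (12)/(s^2 + 7.8*s + 14.57)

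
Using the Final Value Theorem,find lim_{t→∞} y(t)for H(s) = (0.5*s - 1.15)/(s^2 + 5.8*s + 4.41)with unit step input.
FVT: lim_{t→∞} y(t) = lim_{s→0} s*Y(s) where Y(s) = H(s)/s.
= lim_{s→0} H(s) = H(0) = num(0)/den(0) = -1.15/4.41 = -0.2608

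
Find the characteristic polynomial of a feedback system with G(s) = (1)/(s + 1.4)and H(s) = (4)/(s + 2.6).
Characteristic poly = G_den * H_den + G_num * H_num = (s^2 + 4*s + 3.64) + (4) = s^2 + 4*s + 7.64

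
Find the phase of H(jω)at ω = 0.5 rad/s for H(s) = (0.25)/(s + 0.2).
Substitute s = j*0.5: H(j0.5) = 0.172414 - 0.431034j.
∠H(j0.5) = atan2(Im, Re) = atan2(-0.431034, 0.172414) = -68.20°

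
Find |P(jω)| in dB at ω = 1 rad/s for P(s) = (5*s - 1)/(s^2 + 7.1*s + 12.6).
Substitute s = j*1: P(j1) = 0.12921 + 0.351949j.
|P(j1)| = sqrt(Re² + Im²) = 0.3749.
20*log₁₀(0.3749) = -8.52 dB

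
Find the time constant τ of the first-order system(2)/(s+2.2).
First-order system: τ = -1/pole. Pole = -2.2. τ = -1/(-2.2) = 0.4545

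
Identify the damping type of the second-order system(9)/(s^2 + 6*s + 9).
Standard form: ωn²/(s²+2ζωn·s+ωn²) gives ωn=3, ζ=1.
Critically damped (ζ = 1)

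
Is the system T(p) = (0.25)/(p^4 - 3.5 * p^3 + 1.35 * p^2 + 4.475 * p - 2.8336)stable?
Denominator: p^4 - 3.5*p^3 + 1.35*p^2 + 4.475*p - 2.8336 = (p - 1.6)(p - 0.7)(p - 2.3)(p + 1.1). Poles: -1.1, 0.7, 1.6, 2.3. All Re(p)<0: No (unstable)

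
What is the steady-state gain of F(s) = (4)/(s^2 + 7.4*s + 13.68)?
DC gain = F(0) = num(0)/den(0) = 4/13.68 = 0.2924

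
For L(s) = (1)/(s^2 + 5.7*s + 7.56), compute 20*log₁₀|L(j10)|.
Substitute s = j*10: L(j10) = -0.00783778 - 0.0048329j.
|L(j10)| = sqrt(Re² + Im²) = 0.009208.
20*log₁₀(0.009208) = -40.72 dB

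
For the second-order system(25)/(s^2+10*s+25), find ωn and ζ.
Standard form: ωn²/(s²+2ζωn·s+ωn²).
const=25=ωn² → ωn=5, s coeff=10=2ζωn → ζ=1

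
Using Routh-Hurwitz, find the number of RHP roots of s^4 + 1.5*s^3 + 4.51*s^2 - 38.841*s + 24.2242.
Routh array:
s^4: [1, 4.51, 24.2242]; s^3: [1.5, -38.841]; s^2: [30.404, 24.2242]; s^1: [-40.0361]; s^0: [24.2242]
First column: [1, 1.5, 30.404, -40.0361, 24.2242]. Sign changes = RHP roots = 2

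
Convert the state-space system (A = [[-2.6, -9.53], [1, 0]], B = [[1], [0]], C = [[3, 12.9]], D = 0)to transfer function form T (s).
T(s) = C(sI - A)⁻¹B + D.
Characteristic polynomial det(sI - A) = s^2 + 2.6*s + 9.53.
Numerator from C·adj(sI-A)·B + D·det(sI-A) = 3*s + 12.9.
T(s) = (3*s + 12.9)/(s^2 + 2.6*s + 9.53)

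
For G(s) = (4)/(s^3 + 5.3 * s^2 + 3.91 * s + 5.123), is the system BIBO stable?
Denominator: s^3 + 5.3*s^2 + 3.91*s + 5.123 = (s + 4.7)(s^2 + 0.6*s + 1.09). Poles: -0.3 + 1j, -0.3 - 1j, -4.7. All Re(p)<0: Yes (stable)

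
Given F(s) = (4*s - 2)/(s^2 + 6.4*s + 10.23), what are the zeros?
Set numerator = 0: 4*s - 2 = 0 → Zeros: 0.5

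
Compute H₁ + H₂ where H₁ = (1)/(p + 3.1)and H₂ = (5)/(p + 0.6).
Parallel: H = H₁ + H₂ = (n₁·d₂ + n₂·d₁)/(d₁·d₂).
n₁·d₂ = p + 0.6. n₂·d₁ = 5*p + 15.5. Sum = 6*p + 16.1. d₁·d₂ = p^2 + 3.7*p + 1.86.
H(p) = (6*p + 16.1)/(p^2 + 3.7*p + 1.86)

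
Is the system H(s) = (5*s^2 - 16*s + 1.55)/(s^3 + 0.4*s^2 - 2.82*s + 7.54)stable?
Denominator: s^3 + 0.4*s^2 - 2.82*s + 7.54 = (s + 2.6)(s^2 - 2.2*s + 2.9). Poles: -2.6, 1.1 + 1.3j, 1.1 - 1.3j. All Re(p)<0: No (unstable)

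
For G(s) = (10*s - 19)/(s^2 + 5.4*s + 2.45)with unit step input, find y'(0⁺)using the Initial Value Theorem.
IVT: y'(0⁺) = lim_{s→∞} s²·Y(s) = lim_{s→∞} s·G(s).
deg(num) = 1, deg(den) = 2, relative degree = 1, so s·G(s) → (leading num)/(leading den) = 10/1 = 10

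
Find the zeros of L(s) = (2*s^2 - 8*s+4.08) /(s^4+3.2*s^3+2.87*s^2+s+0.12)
Set numerator = 0: 2*s^2 - 8*s + 4.08 = 2*(s - 0.6)(s - 3.4) = 0 → Zeros: 0.6, 3.4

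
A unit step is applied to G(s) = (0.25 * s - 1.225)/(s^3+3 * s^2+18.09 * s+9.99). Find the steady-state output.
FVT: lim_{t→∞} y(t) = lim_{s→0} s*Y(s) where Y(s) = G(s)/s.
= lim_{s→0} G(s) = G(0) = num(0)/den(0) = -1.225/9.99 = -0.1226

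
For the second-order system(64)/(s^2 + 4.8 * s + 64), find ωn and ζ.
Standard form: ωn²/(s²+2ζωn·s+ωn²).
const=64=ωn² → ωn=8, s coeff=4.8=2ζωn → ζ=0.3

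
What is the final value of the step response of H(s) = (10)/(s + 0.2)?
FVT: lim_{t→∞} y(t) = lim_{s→0} s*Y(s) where Y(s) = H(s)/s.
= lim_{s→0} H(s) = H(0) = num(0)/den(0) = 10/0.2 = 50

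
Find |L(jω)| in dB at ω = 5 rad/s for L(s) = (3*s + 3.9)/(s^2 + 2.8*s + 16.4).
Substitute s = j*5: L(j5) = 0.653652 - 0.680101j.
|L(j5)| = sqrt(Re² + Im²) = 0.9433.
20*log₁₀(0.9433) = -0.51 dB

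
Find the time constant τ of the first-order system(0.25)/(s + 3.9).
First-order system: τ = -1/pole. Pole = -3.9. τ = -1/(-3.9) = 0.2564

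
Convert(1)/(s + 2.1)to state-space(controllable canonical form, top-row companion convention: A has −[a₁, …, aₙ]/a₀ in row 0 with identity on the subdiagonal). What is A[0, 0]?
Reachable canonical form for den = s + 2.1: top row of A = -[a₁,a₂,...,aₙ]/a₀, ones on the subdiagonal, zeros elsewhere.
A = [[-2.1]].
A[0,0] = -2.1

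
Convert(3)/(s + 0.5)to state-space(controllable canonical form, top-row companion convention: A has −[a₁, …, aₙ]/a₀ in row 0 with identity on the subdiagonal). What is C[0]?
Reachable canonical form: C = numerator coefficients (right-aligned, zero-padded to length n).
num = 3, C = [[3]].
C[0] = 3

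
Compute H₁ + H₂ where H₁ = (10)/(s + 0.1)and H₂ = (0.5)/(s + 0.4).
Parallel: H = H₁ + H₂ = (n₁·d₂ + n₂·d₁)/(d₁·d₂).
n₁·d₂ = 10*s + 4. n₂·d₁ = 0.5*s + 0.05. Sum = 10.5*s + 4.05. d₁·d₂ = s^2 + 0.5*s + 0.04.
H(s) = (10.5*s + 4.05)/(s^2 + 0.5*s + 0.04)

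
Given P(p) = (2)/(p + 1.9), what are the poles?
Set denominator = 0: p + 1.9 = 0 → Poles: -1.9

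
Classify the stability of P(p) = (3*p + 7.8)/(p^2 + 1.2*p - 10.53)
Denominator: p^2 + 1.2*p - 10.53 = (p - 2.7)(p + 3.9). Poles: -3.9, 2.7. Unstable (1 pole(s) in RHP)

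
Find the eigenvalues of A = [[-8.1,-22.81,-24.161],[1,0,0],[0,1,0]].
Eigenvalues solve det(λI - A) = 0.
Characteristic polynomial: λ^3 + 8.1*λ^2 + 22.81*λ + 24.161 = 0.
Factor: (λ + 3.7)(λ^2 + 4.4*λ + 6.53) = 0.
Roots: -2.2 + 1.3j, -2.2 - 1.3j, -3.7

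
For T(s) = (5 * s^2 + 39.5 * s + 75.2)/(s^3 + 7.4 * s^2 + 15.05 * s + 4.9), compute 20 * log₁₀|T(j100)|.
Substitute s = j*100: T(j100) = -0.00024925 - 0.0500185j.
|T(j100)| = sqrt(Re² + Im²) = 0.05002.
20*log₁₀(0.05002) = -26.02 dB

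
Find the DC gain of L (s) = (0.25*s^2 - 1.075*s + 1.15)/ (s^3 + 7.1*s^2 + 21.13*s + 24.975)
DC gain = L(0) = num(0)/den(0) = 1.15/24.975 = 0.04605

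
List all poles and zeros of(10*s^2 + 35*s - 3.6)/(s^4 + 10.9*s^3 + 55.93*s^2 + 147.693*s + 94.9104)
Set denominator = 0: s^4 + 10.9*s^3 + 55.93*s^2 + 147.693*s + 94.9104 = (s + 4.8)(s + 0.9)(s^2 + 5.2*s + 21.97) = 0 → Poles: -0.9, -2.6 + 3.9j, -2.6 - 3.9j, -4.8
Set numerator = 0: 10*s^2 + 35*s - 3.6 = 10*(s - 0.1)(s + 3.6) = 0 → Zeros: -3.6, 0.1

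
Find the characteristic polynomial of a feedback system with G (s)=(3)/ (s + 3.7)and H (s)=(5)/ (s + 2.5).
Characteristic poly = G_den * H_den + G_num * H_num = (s^2 + 6.2*s + 9.25) + (15) = s^2 + 6.2*s + 24.25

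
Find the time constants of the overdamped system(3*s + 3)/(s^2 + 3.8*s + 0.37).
Overdamped: real poles at -3.7, -0.1. τ = -1/pole → τ₁ = 0.2703, τ₂ = 10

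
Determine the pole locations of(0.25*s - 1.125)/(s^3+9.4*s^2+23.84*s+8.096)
Set denominator = 0: s^3 + 9.4*s^2 + 23.84*s + 8.096 = (s + 4.6)(s + 0.4)(s + 4.4) = 0 → Poles: -0.4, -4.4, -4.6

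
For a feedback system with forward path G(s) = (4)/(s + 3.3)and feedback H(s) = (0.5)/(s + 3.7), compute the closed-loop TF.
Closed-loop T = G/(1+GH).
Numerator: G_num * H_den = 4*s + 14.8.
Denominator: G_den * H_den + G_num * H_num = (s^2 + 7*s + 12.21) + (2) = s^2 + 7*s + 14.21.
T(s) = (4*s + 14.8)/(s^2 + 7*s + 14.21)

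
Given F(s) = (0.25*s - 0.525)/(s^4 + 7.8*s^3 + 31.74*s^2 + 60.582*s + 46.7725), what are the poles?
Set denominator = 0: s^4 + 7.8*s^3 + 31.74*s^2 + 60.582*s + 46.7725 = (s^2 + 3.4*s + 3.53)(s^2 + 4.4*s + 13.25) = 0 → Poles: -1.7 + 0.8j, -1.7 - 0.8j, -2.2 + 2.9j, -2.2 - 2.9j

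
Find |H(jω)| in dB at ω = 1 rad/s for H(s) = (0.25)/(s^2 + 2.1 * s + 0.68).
Substitute s = j*1: H(j1) = -0.0177289 - 0.116346j.
|H(j1)| = sqrt(Re² + Im²) = 0.1177.
20*log₁₀(0.1177) = -18.59 dB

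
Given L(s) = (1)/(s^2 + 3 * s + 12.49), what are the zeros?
Numerator is a nonzero constant (1) → Zeros: none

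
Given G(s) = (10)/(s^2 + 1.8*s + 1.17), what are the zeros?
Numerator is a nonzero constant (10) → Zeros: none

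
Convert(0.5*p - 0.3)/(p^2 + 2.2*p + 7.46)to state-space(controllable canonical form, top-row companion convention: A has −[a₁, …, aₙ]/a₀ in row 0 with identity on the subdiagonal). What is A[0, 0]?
Reachable canonical form for den = p^2 + 2.2*p + 7.46: top row of A = -[a₁,a₂,...,aₙ]/a₀, ones on the subdiagonal, zeros elsewhere.
A = [[-2.2, -7.46], [1, 0]].
A[0,0] = -2.2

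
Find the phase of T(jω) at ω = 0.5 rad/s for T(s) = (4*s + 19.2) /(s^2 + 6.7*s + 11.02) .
Substitute s = j*0.5: T(j0.5) = 1.67813 - 0.33628j.
∠T(j0.5) = atan2(Im, Re) = atan2(-0.33628, 1.67813) = -11.33°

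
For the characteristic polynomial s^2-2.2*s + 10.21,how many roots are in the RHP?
Poles: 1.1 + 3j, 1.1 - 3j. RHP poles (Re>0): 2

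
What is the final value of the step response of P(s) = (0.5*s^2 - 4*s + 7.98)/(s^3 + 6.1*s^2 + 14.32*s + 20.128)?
FVT: lim_{t→∞} y(t) = lim_{s→0} s*Y(s) where Y(s) = P(s)/s.
= lim_{s→0} P(s) = P(0) = num(0)/den(0) = 7.98/20.128 = 0.3965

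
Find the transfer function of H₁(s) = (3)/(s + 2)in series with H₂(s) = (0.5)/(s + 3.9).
Series: H = H₁ · H₂ = (n₁·n₂)/(d₁·d₂).
Num: n₁·n₂ = 1.5. Den: d₁·d₂ = s^2 + 5.9*s + 7.8.
H(s) = (1.5)/(s^2 + 5.9*s + 7.8)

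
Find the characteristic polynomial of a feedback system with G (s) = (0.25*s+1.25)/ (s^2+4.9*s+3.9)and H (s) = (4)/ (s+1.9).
Characteristic poly = G_den * H_den + G_num * H_num = (s^3 + 6.8*s^2 + 13.21*s + 7.41) + (s + 5) = s^3 + 6.8*s^2 + 14.21*s + 12.41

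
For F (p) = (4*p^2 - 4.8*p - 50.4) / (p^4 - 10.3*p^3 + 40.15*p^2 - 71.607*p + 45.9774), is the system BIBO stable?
Denominator: p^4 - 10.3*p^3 + 40.15*p^2 - 71.607*p + 45.9774 = (p - 4.1)(p - 1.4)(p^2 - 4.8*p + 8.01). Poles: 1.4, 2.4 + 1.5j, 2.4 - 1.5j, 4.1. All Re(p)<0: No (unstable)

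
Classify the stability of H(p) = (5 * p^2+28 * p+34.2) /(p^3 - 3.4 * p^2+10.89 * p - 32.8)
Denominator: p^3 - 3.4*p^2 + 10.89*p - 32.8 = (p - 3.2)(p^2 - 0.2*p + 10.25). Poles: 0.1 + 3.2j, 0.1 - 3.2j, 3.2. Unstable (3 pole(s) in RHP)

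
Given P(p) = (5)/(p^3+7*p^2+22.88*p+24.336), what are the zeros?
Numerator is a nonzero constant (5) → Zeros: none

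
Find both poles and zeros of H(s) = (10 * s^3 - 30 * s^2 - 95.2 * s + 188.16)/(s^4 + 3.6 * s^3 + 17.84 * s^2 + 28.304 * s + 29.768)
Set denominator = 0: s^4 + 3.6*s^3 + 17.84*s^2 + 28.304*s + 29.768 = (s^2 + 2*s + 2.44)(s^2 + 1.6*s + 12.2) = 0 → Poles: -0.8 + 3.4j, -0.8 - 3.4j, -1 + 1.2j, -1 - 1.2j
Set numerator = 0: 10*s^3 - 30*s^2 - 95.2*s + 188.16 = 10*(s + 2.8)(s - 4.2)(s - 1.6) = 0 → Zeros: -2.8, 1.6, 4.2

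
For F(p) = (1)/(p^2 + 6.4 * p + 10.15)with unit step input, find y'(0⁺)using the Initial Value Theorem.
IVT: y'(0⁺) = lim_{p→∞} p²·Y(p) = lim_{p→∞} p·F(p).
deg(num) = 0, deg(den) = 2, relative degree = 2 ≥ 2, so p·F(p) → 0. Initial slope = 0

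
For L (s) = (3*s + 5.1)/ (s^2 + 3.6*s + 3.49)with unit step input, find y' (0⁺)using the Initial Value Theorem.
IVT: y'(0⁺) = lim_{s→∞} s²·Y(s) = lim_{s→∞} s·L(s).
deg(num) = 1, deg(den) = 2, relative degree = 1, so s·L(s) → (leading num)/(leading den) = 3/1 = 3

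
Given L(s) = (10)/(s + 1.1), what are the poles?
Set denominator = 0: s + 1.1 = 0 → Poles: -1.1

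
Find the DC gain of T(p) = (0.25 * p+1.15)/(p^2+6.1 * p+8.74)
DC gain = T(0) = num(0)/den(0) = 1.15/8.74 = 0.1316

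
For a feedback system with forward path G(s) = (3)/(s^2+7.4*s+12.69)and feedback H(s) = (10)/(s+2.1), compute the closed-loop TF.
Closed-loop T = G/(1+GH).
Numerator: G_num * H_den = 3*s + 6.3.
Denominator: G_den * H_den + G_num * H_num = (s^3 + 9.5*s^2 + 28.23*s + 26.649) + (30) = s^3 + 9.5*s^2 + 28.23*s + 56.649.
T(s) = (3*s + 6.3)/(s^3 + 9.5*s^2 + 28.23*s + 56.649)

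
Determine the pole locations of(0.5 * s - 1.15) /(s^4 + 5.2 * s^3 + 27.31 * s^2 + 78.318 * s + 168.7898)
Set denominator = 0: s^4 + 5.2*s^3 + 27.31*s^2 + 78.318*s + 168.7898 = (s^2 + 0.2*s + 15.22)(s^2 + 5*s + 11.09) = 0 → Poles: -0.1 + 3.9j, -0.1 - 3.9j, -2.5 + 2.2j, -2.5 - 2.2j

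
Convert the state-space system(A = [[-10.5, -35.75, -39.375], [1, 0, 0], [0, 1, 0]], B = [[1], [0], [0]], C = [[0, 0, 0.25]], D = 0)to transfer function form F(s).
F(s) = C(sI - A)⁻¹B + D.
Characteristic polynomial det(sI - A) = s^3 + 10.5*s^2 + 35.75*s + 39.375.
Numerator from C·adj(sI-A)·B + D·det(sI-A) = 0.25.
F(s) = (0.25)/(s^3 + 10.5*s^2 + 35.75*s + 39.375)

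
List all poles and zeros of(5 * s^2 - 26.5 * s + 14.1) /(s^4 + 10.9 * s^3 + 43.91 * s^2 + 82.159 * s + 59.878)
Set denominator = 0: s^4 + 10.9*s^3 + 43.91*s^2 + 82.159*s + 59.878 = (s + 2)(s + 4.7)(s^2 + 4.2*s + 6.37) = 0 → Poles: -2, -2.1 + 1.4j, -2.1 - 1.4j, -4.7
Set numerator = 0: 5*s^2 - 26.5*s + 14.1 = 5*(s - 4.7)(s - 0.6) = 0 → Zeros: 0.6, 4.7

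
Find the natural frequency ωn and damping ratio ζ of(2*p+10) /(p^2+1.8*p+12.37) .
Underdamped: complex pole -0.9 + 3.4j. ωn = |pole| = 3.517, ζ = -Re(pole)/ωn = 0.2559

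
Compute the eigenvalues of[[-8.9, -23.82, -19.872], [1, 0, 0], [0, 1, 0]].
Eigenvalues solve det(λI - A) = 0.
Characteristic polynomial: λ^3 + 8.9*λ^2 + 23.82*λ + 19.872 = 0.
Factor: (λ + 2.3)(λ + 4.8)(λ + 1.8) = 0.
Roots: -1.8, -2.3, -4.8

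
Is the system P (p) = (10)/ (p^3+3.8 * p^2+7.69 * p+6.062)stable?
Denominator: p^3 + 3.8*p^2 + 7.69*p + 6.062 = (p + 1.4)(p^2 + 2.4*p + 4.33). Poles: -1.2 + 1.7j, -1.2 - 1.7j, -1.4. All Re(p)<0: Yes (stable)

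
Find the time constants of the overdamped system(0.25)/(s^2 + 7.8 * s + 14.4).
Overdamped: real poles at -3, -4.8. τ = -1/pole → τ₁ = 0.3333, τ₂ = 0.2083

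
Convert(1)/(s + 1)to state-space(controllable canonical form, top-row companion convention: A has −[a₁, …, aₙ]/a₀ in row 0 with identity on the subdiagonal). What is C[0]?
Reachable canonical form: C = numerator coefficients (right-aligned, zero-padded to length n).
num = 1, C = [[1]].
C[0] = 1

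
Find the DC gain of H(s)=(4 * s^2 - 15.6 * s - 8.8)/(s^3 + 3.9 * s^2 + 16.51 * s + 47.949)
DC gain = H(0) = num(0)/den(0) = -8.8/47.949 = -0.1835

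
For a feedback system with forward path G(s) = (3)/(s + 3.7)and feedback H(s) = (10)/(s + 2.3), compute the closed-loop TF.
Closed-loop T = G/(1+GH).
Numerator: G_num * H_den = 3*s + 6.9.
Denominator: G_den * H_den + G_num * H_num = (s^2 + 6*s + 8.51) + (30) = s^2 + 6*s + 38.51.
T(s) = (3*s + 6.9)/(s^2 + 6*s + 38.51)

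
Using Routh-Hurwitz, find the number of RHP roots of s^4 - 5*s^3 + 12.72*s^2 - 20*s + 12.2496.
Routh array:
s^4: [1, 12.72, 12.2496]; s^3: [-5, -20]; s^2: [8.72, 12.2496]; s^1: [-12.9761]; s^0: [12.2496]
First column: [1, -5, 8.72, -12.9761, 12.2496]. Sign changes = RHP roots = 4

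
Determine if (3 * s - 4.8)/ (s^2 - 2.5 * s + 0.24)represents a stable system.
Denominator: s^2 - 2.5*s + 0.24 = (s - 2.4)(s - 0.1). Poles: 0.1, 2.4. All Re(p)<0: No (unstable)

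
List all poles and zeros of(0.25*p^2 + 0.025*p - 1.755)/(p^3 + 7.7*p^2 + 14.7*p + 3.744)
Set denominator = 0: p^3 + 7.7*p^2 + 14.7*p + 3.744 = (p + 2.6)(p + 4.8)(p + 0.3) = 0 → Poles: -0.3, -2.6, -4.8
Set numerator = 0: 0.25*p^2 + 0.025*p - 1.755 = 0.25*(p + 2.7)(p - 2.6) = 0 → Zeros: -2.7, 2.6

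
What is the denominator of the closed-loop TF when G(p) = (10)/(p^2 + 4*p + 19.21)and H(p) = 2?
Characteristic poly = G_den * H_den + G_num * H_num = (p^2 + 4*p + 19.21) + (20) = p^2 + 4*p + 39.21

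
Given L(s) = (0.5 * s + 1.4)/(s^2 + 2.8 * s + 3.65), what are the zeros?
Set numerator = 0: 0.5*s + 1.4 = 0 → Zeros: -2.8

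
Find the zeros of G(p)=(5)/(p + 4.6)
Numerator is a nonzero constant (5) → Zeros: none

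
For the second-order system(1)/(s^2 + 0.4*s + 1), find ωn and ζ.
Standard form: ωn²/(s²+2ζωn·s+ωn²).
const=1=ωn² → ωn=1, s coeff=0.4=2ζωn → ζ=0.2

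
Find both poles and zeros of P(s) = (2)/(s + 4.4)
Set denominator = 0: s + 4.4 = 0 → Poles: -4.4
Numerator is a nonzero constant (2) → Zeros: none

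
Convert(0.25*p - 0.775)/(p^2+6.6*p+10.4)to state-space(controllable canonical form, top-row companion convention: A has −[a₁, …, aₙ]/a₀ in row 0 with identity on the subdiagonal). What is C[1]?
Reachable canonical form: C = numerator coefficients (right-aligned, zero-padded to length n).
num = 0.25*p - 0.775, C = [[0.25, -0.775]].
C[1] = -0.775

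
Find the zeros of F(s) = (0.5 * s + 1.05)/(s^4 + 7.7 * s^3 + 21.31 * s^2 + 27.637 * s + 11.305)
Set numerator = 0: 0.5*s + 1.05 = 0 → Zeros: -2.1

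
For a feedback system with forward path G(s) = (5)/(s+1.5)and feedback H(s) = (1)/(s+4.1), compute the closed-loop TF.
Closed-loop T = G/(1+GH).
Numerator: G_num * H_den = 5*s + 20.5.
Denominator: G_den * H_den + G_num * H_num = (s^2 + 5.6*s + 6.15) + (5) = s^2 + 5.6*s + 11.15.
T(s) = (5*s + 20.5)/(s^2 + 5.6*s + 11.15)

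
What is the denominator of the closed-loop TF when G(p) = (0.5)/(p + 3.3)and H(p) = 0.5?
Characteristic poly = G_den * H_den + G_num * H_num = (p + 3.3) + (0.25) = p + 3.55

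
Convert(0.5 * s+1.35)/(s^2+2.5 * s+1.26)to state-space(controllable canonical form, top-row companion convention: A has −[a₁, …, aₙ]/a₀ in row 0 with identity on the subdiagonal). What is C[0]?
Reachable canonical form: C = numerator coefficients (right-aligned, zero-padded to length n).
num = 0.5*s + 1.35, C = [[0.5, 1.35]].
C[0] = 0.5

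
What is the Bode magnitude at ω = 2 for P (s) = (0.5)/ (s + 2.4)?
Substitute s = j*2: P(j2) = 0.122951 - 0.102459j.
|P(j2)| = sqrt(Re² + Im²) = 0.16.
20*log₁₀(0.16) = -15.92 dB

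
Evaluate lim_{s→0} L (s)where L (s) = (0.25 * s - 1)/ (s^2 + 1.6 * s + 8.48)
DC gain = L(0) = num(0)/den(0) = -1/8.48 = -0.1179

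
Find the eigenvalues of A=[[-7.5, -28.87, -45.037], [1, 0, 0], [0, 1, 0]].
Eigenvalues solve det(λI - A) = 0.
Characteristic polynomial: λ^3 + 7.5*λ^2 + 28.87*λ + 45.037 = 0.
Factor: (λ + 2.9)(λ^2 + 4.6*λ + 15.53) = 0.
Roots: -2.3 + 3.2j, -2.3 - 3.2j, -2.9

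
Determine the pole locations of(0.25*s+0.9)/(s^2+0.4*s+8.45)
Set denominator = 0: s^2 + 0.4*s + 8.45 = 0 → Poles: -0.2 + 2.9j, -0.2 - 2.9j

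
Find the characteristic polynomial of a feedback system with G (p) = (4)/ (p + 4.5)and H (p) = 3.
Characteristic poly = G_den * H_den + G_num * H_num = (p + 4.5) + (12) = p + 16.5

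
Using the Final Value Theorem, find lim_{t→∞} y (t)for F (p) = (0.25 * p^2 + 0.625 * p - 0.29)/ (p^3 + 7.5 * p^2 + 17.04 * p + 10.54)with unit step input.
FVT: lim_{t→∞} y(t) = lim_{p→0} p*Y(p) where Y(p) = F(p)/p.
= lim_{p→0} F(p) = F(0) = num(0)/den(0) = -0.29/10.54 = -0.02751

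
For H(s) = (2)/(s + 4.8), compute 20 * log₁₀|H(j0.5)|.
Substitute s = j*0.5: H(j0.5) = 0.412194 - 0.0429369j.
|H(j0.5)| = sqrt(Re² + Im²) = 0.4144.
20*log₁₀(0.4144) = -7.65 dB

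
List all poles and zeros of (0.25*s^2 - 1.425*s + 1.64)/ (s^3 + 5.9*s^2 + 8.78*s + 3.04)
Set denominator = 0: s^3 + 5.9*s^2 + 8.78*s + 3.04 = (s + 0.5)(s + 3.8)(s + 1.6) = 0 → Poles: -0.5, -1.6, -3.8
Set numerator = 0: 0.25*s^2 - 1.425*s + 1.64 = 0.25*(s - 4.1)(s - 1.6) = 0 → Zeros: 1.6, 4.1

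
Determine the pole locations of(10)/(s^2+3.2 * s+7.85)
Set denominator = 0: s^2 + 3.2*s + 7.85 = 0 → Poles: -1.6 + 2.3j, -1.6 - 2.3j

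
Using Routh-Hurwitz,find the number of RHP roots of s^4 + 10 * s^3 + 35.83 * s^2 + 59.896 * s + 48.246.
Routh array:
s^4: [1, 35.83, 48.246]; s^3: [10, 59.896]; s^2: [29.8404, 48.246]; s^1: [43.728]; s^0: [48.246]
First column: [1, 10, 29.8404, 43.728, 48.246]. Sign changes = RHP roots = 0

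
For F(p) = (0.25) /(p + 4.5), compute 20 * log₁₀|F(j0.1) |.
Substitute p = j*0.1: F(j0.1) = 0.0555281 - 0.00123396j.
|F(j0.1)| = sqrt(Re² + Im²) = 0.05554.
20*log₁₀(0.05554) = -25.11 dB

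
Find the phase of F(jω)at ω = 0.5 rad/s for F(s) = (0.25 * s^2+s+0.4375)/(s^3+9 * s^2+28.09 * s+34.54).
Substitute s = j*0.5: F(j0.5) = 0.0154227 + 0.00883606j.
∠F(j0.5) = atan2(Im, Re) = atan2(0.00883606, 0.0154227) = 29.81°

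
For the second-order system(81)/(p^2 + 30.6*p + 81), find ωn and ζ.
Standard form: ωn²/(p²+2ζωn·p+ωn²).
const=81=ωn² → ωn=9, p coeff=30.6=2ζωn → ζ=1.7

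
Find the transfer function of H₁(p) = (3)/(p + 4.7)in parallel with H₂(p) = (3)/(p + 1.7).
Parallel: H = H₁ + H₂ = (n₁·d₂ + n₂·d₁)/(d₁·d₂).
n₁·d₂ = 3*p + 5.1. n₂·d₁ = 3*p + 14.1. Sum = 6*p + 19.2. d₁·d₂ = p^2 + 6.4*p + 7.99.
H(p) = (6*p + 19.2)/(p^2 + 6.4*p + 7.99)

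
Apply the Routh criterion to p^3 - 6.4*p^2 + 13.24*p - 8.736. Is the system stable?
Routh array:
p^3: [1, 13.24]; p^2: [-6.4, -8.736]; p^1: [11.875]; p^0: [-8.736]
First column: [1, -6.4, 11.875, -8.736]. Sign changes = 3.
No, unstable (3 RHP root(s))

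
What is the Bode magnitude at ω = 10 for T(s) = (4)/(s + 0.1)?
Substitute s = j*10: T(j10) = 0.0039996 - 0.39996j.
|T(j10)| = sqrt(Re² + Im²) = 0.4.
20*log₁₀(0.4) = -7.96 dB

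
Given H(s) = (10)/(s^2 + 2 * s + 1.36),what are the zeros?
Numerator is a nonzero constant (10) → Zeros: none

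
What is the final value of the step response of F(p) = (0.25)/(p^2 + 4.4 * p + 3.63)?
FVT: lim_{t→∞} y(t) = lim_{p→0} p*Y(p) where Y(p) = F(p)/p.
= lim_{p→0} F(p) = F(0) = num(0)/den(0) = 0.25/3.63 = 0.06887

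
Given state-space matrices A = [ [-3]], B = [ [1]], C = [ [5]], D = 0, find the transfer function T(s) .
T(s) = C(sI - A)⁻¹B + D.
Characteristic polynomial det(sI - A) = s + 3.
Numerator from C·adj(sI-A)·B + D·det(sI-A) = 5.
T(s) = (5)/(s + 3)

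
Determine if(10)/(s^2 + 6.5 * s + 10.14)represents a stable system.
Denominator: s^2 + 6.5*s + 10.14 = (s + 3.9)(s + 2.6). Poles: -2.6, -3.9. All Re(p)<0: Yes (stable)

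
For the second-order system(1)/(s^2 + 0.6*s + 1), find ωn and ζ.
Standard form: ωn²/(s²+2ζωn·s+ωn²).
const=1=ωn² → ωn=1, s coeff=0.6=2ζωn → ζ=0.3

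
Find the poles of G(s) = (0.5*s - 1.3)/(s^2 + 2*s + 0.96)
Set denominator = 0: s^2 + 2*s + 0.96 = (s + 0.8)(s + 1.2) = 0 → Poles: -0.8, -1.2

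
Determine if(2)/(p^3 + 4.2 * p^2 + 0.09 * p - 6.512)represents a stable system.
Denominator: p^3 + 4.2*p^2 + 0.09*p - 6.512 = (p - 1.1)(p + 1.6)(p + 3.7). Poles: -1.6, -3.7, 1.1. All Re(p)<0: No (unstable)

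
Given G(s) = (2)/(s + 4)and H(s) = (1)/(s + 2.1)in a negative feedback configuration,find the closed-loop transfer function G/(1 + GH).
Closed-loop T = G/(1+GH).
Numerator: G_num * H_den = 2*s + 4.2.
Denominator: G_den * H_den + G_num * H_num = (s^2 + 6.1*s + 8.4) + (2) = s^2 + 6.1*s + 10.4.
T(s) = (2*s + 4.2)/(s^2 + 6.1*s + 10.4)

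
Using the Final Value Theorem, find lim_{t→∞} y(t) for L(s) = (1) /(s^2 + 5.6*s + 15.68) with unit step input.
FVT: lim_{t→∞} y(t) = lim_{s→0} s*Y(s) where Y(s) = L(s)/s.
= lim_{s→0} L(s) = L(0) = num(0)/den(0) = 1/15.68 = 0.06378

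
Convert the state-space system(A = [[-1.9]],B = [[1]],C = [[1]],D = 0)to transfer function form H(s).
H(s) = C(sI - A)⁻¹B + D.
Characteristic polynomial det(sI - A) = s + 1.9.
Numerator from C·adj(sI-A)·B + D·det(sI-A) = 1.
H(s) = (1)/(s + 1.9)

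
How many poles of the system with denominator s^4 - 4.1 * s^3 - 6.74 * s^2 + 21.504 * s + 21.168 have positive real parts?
s^4 - 4.1*s^3 - 6.74*s^2 + 21.504*s + 21.168 = (s - 2.8)(s + 2)(s + 0.9)(s - 4.2). Poles: -0.9, -2, 2.8, 4.2. RHP poles (Re>0): 2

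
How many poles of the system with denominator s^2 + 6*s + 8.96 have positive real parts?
s^2 + 6*s + 8.96 = (s + 3.2)(s + 2.8). Poles: -2.8, -3.2. RHP poles (Re>0): 0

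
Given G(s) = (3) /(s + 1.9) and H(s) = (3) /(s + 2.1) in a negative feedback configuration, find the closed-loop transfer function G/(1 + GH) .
Closed-loop T = G/(1+GH).
Numerator: G_num * H_den = 3*s + 6.3.
Denominator: G_den * H_den + G_num * H_num = (s^2 + 4*s + 3.99) + (9) = s^2 + 4*s + 12.99.
T(s) = (3*s + 6.3)/(s^2 + 4*s + 12.99)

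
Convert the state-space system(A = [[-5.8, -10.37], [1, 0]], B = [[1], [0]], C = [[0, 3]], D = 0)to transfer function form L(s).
L(s) = C(sI - A)⁻¹B + D.
Characteristic polynomial det(sI - A) = s^2 + 5.8*s + 10.37.
Numerator from C·adj(sI-A)·B + D·det(sI-A) = 3.
L(s) = (3)/(s^2 + 5.8*s + 10.37)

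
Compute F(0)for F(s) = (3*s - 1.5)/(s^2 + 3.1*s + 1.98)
DC gain = F(0) = num(0)/den(0) = -1.5/1.98 = -0.7576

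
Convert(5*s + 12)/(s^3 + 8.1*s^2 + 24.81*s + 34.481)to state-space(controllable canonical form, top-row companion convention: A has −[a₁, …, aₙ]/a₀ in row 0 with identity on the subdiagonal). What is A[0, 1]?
Reachable canonical form for den = s^3 + 8.1*s^2 + 24.81*s + 34.481: top row of A = -[a₁,a₂,...,aₙ]/a₀, ones on the subdiagonal, zeros elsewhere.
A = [[-8.1, -24.81, -34.481], [1, 0, 0], [0, 1, 0]].
A[0,1] = -24.81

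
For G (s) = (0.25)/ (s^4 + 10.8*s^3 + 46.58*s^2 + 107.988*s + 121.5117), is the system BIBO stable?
Denominator: s^4 + 10.8*s^3 + 46.58*s^2 + 107.988*s + 121.5117 = (s + 3.7)(s + 4.1)(s^2 + 3*s + 8.01). Poles: -1.5 + 2.4j, -1.5 - 2.4j, -3.7, -4.1. All Re(p)<0: Yes (stable)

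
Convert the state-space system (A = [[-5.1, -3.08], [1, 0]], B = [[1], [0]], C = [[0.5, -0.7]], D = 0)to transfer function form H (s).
H(s) = C(sI - A)⁻¹B + D.
Characteristic polynomial det(sI - A) = s^2 + 5.1*s + 3.08.
Numerator from C·adj(sI-A)·B + D·det(sI-A) = 0.5*s - 0.7.
H(s) = (0.5*s - 0.7)/(s^2 + 5.1*s + 3.08)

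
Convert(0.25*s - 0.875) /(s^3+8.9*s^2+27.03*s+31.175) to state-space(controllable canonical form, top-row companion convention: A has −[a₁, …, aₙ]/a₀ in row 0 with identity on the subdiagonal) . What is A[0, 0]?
Reachable canonical form for den = s^3 + 8.9*s^2 + 27.03*s + 31.175: top row of A = -[a₁,a₂,...,aₙ]/a₀, ones on the subdiagonal, zeros elsewhere.
A = [[-8.9, -27.03, -31.175], [1, 0, 0], [0, 1, 0]].
A[0,0] = -8.9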